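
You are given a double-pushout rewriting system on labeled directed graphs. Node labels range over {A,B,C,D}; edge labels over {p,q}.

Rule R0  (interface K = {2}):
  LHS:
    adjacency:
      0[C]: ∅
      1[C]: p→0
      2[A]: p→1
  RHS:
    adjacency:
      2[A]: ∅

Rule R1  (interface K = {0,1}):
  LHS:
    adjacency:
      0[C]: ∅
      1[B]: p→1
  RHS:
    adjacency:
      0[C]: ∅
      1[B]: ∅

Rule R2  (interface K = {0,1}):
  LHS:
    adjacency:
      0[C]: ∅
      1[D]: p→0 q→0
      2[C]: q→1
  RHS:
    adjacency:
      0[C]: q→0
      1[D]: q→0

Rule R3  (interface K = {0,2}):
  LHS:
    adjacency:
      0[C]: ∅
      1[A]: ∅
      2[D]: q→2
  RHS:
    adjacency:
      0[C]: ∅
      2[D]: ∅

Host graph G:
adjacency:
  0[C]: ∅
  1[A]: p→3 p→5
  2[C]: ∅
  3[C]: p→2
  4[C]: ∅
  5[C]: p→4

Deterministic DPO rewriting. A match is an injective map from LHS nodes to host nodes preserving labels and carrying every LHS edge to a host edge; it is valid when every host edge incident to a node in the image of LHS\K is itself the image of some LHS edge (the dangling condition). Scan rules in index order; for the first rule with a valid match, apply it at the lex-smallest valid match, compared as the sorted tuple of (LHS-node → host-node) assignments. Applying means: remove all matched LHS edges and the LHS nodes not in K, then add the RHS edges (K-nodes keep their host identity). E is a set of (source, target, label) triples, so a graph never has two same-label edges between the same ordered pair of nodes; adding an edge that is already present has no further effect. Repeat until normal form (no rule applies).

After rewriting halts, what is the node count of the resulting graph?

[0] host  ⇒  6 nodes, 4 edges  {1-p->3 1-p->5 3-p->2 5-p->4}
[1] R0 @ {0↦2, 1↦3, 2↦1}  ⇒  4 nodes, 2 edges  {1-p->5 5-p->4}
[2] R0 @ {0↦4, 1↦5, 2↦1}  ⇒  2 nodes, 0 edges  {∅}
normal form: no rule applies after step 2
NF nodes: {0:C, 1:A}

Answer: 2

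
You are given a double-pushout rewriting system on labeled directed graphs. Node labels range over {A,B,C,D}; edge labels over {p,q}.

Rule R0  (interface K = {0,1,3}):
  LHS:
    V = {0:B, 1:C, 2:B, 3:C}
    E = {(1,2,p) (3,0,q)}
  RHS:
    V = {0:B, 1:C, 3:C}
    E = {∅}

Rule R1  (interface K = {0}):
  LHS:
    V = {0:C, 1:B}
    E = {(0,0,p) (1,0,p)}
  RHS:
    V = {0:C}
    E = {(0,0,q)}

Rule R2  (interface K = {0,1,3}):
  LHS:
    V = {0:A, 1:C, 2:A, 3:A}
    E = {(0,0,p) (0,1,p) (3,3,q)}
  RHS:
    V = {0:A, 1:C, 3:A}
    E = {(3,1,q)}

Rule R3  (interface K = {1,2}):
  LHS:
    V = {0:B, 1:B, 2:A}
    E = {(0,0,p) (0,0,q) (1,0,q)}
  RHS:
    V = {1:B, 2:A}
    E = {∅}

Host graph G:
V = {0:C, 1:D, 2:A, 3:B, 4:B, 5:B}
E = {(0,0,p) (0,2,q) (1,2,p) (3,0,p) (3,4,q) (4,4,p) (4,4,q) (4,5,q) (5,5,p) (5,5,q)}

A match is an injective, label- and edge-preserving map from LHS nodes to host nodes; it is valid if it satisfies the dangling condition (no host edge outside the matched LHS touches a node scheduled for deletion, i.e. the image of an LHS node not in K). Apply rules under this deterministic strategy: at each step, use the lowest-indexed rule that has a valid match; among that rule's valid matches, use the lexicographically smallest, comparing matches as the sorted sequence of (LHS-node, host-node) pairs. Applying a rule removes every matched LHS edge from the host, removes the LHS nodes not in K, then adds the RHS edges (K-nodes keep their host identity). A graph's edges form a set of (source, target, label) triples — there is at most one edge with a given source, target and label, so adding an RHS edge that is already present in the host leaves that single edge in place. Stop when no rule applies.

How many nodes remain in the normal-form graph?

Answer: 3

Steps:
initial: |V|=6 |E|=10  E = 0-p->0 0-q->2 1-p->2 3-p->0 3-q->4 4-p->4 4-q->4 4-q->5 5-p->5 5-q->5
step 1: apply R3 at {0↦5, 1↦4, 2↦2}  → |V|=5 |E|=7  E = 0-p->0 0-q->2 1-p->2 3-p->0 3-q->4 4-p->4 4-q->4
step 2: apply R3 at {0↦4, 1↦3, 2↦2}  → |V|=4 |E|=4  E = 0-p->0 0-q->2 1-p->2 3-p->0
step 3: apply R1 at {0↦0, 1↦3}  → |V|=3 |E|=3  E = 0-q->0 0-q->2 1-p->2
halt: no rule applies after step 3
NF nodes: {0:C, 1:D, 2:A}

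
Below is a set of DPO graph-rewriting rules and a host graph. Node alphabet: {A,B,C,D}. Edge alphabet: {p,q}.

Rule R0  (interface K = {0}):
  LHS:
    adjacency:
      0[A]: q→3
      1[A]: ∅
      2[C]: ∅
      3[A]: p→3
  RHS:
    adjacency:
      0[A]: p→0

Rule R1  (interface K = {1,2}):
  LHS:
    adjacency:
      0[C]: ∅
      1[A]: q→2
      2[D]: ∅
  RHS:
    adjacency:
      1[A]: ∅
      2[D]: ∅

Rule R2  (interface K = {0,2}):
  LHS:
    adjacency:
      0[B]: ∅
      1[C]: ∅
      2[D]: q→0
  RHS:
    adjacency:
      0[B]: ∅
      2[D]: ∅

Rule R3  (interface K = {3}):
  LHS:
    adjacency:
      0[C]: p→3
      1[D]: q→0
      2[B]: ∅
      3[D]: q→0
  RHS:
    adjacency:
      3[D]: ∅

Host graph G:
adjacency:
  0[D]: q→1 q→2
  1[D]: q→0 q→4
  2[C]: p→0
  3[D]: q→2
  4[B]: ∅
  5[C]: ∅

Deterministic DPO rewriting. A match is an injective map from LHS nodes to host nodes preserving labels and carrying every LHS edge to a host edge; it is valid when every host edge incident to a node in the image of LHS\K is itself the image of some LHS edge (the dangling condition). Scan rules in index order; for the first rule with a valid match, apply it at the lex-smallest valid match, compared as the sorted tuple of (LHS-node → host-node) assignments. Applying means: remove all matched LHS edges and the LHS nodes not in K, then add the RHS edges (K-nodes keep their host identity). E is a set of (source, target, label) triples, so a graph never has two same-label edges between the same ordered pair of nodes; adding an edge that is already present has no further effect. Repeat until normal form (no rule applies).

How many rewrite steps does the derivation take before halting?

Answer: 2

Rewrite trace:
start.  V:6 E:6  edges: 0-q->1 0-q->2 1-q->0 1-q->4 2-p->0 3-q->2
1. fire R2 via {0↦4, 1↦5, 2↦1}  →  V:5 E:5  edges: 0-q->1 0-q->2 1-q->0 2-p->0 3-q->2
2. fire R3 via {0↦2, 1↦3, 2↦4, 3↦0}  →  V:2 E:2  edges: 0-q->1 1-q->0
normal form: no rule applies after step 2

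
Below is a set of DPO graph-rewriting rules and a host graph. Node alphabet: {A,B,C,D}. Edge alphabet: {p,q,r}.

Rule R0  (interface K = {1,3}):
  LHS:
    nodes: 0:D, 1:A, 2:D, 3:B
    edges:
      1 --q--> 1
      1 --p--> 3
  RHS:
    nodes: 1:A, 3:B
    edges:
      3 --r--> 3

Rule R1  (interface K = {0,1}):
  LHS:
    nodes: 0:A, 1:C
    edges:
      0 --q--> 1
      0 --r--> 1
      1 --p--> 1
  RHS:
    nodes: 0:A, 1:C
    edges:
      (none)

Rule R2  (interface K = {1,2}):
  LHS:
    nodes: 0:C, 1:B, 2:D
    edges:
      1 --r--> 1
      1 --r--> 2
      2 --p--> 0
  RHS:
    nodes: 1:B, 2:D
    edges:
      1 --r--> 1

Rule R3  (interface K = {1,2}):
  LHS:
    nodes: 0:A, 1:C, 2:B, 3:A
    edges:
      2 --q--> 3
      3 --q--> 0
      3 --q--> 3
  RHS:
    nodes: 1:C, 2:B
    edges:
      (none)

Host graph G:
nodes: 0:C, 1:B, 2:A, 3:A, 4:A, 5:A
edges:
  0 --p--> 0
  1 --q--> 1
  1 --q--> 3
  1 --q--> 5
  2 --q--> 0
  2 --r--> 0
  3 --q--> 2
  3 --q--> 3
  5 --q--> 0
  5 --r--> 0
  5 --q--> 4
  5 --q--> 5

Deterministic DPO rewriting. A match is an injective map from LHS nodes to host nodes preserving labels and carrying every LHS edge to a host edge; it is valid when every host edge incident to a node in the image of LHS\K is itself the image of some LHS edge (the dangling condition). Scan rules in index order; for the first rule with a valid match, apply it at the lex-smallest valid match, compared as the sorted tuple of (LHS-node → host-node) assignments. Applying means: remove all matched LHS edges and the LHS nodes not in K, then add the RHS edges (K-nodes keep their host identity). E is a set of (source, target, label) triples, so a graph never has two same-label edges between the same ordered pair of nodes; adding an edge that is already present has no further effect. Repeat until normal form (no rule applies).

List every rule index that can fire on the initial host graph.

R0: no valid match — LHS pattern not found
R1: 2 valid matches — {0↦2, 1↦0}, {0↦5, 1↦0}
R2: no valid match — LHS pattern not found
R3: no valid match — 2 raw matches, all fail dangling condition

Answer: [R1]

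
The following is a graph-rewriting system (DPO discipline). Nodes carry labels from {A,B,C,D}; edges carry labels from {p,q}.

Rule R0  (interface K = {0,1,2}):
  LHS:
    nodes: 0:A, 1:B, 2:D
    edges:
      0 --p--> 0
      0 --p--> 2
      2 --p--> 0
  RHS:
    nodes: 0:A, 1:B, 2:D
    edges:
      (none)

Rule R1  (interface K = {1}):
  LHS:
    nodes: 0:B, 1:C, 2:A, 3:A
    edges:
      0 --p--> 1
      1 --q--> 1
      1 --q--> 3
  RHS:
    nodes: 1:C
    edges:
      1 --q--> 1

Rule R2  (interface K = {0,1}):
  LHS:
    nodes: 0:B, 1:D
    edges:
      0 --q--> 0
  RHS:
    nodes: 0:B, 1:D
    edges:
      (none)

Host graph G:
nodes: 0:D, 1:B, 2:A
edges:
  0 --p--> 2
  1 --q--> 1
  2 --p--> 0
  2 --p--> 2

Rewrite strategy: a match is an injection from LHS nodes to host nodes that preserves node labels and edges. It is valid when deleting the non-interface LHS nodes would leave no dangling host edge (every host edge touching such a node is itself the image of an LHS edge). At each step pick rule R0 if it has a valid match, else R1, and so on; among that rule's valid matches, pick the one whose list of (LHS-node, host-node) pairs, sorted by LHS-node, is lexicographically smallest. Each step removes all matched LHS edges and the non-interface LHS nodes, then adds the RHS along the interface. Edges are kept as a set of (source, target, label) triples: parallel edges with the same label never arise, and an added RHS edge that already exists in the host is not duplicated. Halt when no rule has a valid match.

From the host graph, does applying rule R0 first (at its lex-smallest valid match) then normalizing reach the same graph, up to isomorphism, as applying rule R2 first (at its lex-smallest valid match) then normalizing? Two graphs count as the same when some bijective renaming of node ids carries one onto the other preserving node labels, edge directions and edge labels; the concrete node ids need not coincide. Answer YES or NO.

Answer: YES

Steps:
branch R0-first: apply at {0↦2, 1↦1, 2↦0} → |E|=1, then 1 more step(s) → NF |V|=3 |E|=0 V={0:D, 1:B, 2:A} E=∅
branch R2-first: apply at {0↦1, 1↦0} → |E|=3, then 1 more step(s) → NF |V|=3 |E|=0 V={0:D, 1:B, 2:A} E=∅
graphs isomorphic (equal up to label-preserving node renaming)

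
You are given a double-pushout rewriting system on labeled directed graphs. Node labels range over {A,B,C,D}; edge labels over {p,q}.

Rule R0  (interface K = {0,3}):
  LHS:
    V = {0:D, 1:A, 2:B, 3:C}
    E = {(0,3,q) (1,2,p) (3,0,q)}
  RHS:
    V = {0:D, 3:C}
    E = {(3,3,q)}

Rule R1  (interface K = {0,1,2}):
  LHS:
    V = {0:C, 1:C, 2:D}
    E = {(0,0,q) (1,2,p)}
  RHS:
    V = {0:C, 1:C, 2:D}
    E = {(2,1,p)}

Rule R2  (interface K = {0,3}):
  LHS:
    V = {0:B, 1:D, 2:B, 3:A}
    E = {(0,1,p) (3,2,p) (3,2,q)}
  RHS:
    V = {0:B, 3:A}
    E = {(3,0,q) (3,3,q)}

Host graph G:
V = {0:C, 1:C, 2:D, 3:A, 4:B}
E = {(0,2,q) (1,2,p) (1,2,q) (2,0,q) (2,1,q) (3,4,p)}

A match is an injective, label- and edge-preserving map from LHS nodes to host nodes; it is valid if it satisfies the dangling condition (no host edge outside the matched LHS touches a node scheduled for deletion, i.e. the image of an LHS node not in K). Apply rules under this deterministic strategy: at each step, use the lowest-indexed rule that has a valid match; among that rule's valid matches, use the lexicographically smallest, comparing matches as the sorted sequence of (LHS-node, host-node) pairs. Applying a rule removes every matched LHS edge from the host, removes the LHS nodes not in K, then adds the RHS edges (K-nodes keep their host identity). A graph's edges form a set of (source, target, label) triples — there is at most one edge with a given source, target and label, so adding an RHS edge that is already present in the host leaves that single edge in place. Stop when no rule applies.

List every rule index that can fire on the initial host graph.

Answer: [R0]

Derivation:
R0: 2 valid matches — {0↦2, 1↦3, 2↦4, 3↦0}, {0↦2, 1↦3, 2↦4, 3↦1}
R1: no valid match — LHS pattern not found
R2: no valid match — LHS pattern not found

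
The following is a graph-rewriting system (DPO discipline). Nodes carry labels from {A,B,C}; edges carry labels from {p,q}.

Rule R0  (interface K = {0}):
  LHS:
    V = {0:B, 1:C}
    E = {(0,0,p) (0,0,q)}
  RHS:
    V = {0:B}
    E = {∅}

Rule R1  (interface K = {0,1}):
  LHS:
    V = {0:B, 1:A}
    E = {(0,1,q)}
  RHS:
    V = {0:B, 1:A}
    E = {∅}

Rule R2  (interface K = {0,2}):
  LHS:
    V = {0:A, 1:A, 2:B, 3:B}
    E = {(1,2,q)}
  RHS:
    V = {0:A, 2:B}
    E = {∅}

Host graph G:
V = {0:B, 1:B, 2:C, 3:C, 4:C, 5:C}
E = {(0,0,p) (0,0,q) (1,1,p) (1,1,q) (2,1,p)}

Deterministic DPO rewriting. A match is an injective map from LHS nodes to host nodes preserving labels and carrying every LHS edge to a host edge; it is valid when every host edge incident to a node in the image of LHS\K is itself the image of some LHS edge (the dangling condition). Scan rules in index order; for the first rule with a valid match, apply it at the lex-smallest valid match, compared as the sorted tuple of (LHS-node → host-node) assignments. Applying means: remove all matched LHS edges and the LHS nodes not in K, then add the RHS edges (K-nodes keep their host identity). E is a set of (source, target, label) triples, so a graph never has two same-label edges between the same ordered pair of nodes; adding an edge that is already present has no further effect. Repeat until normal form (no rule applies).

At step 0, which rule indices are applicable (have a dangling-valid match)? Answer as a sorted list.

R0: 6 valid matches — {0↦0, 1↦3}, {0↦0, 1↦4}, {0↦0, 1↦5} (+3 more)
R1: no valid match — LHS pattern not found
R2: no valid match — LHS pattern not found

Answer: [R0]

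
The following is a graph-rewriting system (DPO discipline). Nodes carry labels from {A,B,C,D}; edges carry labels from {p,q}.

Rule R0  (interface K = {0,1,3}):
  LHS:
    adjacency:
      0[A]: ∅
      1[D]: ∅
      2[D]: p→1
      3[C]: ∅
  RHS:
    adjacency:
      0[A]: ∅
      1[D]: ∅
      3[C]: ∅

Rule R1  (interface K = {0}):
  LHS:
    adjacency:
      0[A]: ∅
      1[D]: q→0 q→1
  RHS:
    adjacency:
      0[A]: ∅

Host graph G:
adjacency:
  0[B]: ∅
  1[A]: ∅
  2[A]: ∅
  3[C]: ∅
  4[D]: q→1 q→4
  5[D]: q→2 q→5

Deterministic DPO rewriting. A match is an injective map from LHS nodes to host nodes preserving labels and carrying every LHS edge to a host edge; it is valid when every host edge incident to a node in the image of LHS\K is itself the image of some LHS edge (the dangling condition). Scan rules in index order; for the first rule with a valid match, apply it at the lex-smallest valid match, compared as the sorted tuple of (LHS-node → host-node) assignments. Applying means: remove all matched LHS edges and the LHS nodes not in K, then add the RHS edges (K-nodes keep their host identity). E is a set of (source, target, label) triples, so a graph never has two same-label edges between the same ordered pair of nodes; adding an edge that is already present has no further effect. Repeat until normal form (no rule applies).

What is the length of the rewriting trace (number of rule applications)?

Answer: 2

Derivation:
[0] host  ⇒  6 nodes, 4 edges  {4-q->1 4-q->4 5-q->2 5-q->5}
[1] R1 @ {0↦1, 1↦4}  ⇒  5 nodes, 2 edges  {5-q->2 5-q->5}
[2] R1 @ {0↦2, 1↦5}  ⇒  4 nodes, 0 edges  {∅}
normal form: no rule applies after step 2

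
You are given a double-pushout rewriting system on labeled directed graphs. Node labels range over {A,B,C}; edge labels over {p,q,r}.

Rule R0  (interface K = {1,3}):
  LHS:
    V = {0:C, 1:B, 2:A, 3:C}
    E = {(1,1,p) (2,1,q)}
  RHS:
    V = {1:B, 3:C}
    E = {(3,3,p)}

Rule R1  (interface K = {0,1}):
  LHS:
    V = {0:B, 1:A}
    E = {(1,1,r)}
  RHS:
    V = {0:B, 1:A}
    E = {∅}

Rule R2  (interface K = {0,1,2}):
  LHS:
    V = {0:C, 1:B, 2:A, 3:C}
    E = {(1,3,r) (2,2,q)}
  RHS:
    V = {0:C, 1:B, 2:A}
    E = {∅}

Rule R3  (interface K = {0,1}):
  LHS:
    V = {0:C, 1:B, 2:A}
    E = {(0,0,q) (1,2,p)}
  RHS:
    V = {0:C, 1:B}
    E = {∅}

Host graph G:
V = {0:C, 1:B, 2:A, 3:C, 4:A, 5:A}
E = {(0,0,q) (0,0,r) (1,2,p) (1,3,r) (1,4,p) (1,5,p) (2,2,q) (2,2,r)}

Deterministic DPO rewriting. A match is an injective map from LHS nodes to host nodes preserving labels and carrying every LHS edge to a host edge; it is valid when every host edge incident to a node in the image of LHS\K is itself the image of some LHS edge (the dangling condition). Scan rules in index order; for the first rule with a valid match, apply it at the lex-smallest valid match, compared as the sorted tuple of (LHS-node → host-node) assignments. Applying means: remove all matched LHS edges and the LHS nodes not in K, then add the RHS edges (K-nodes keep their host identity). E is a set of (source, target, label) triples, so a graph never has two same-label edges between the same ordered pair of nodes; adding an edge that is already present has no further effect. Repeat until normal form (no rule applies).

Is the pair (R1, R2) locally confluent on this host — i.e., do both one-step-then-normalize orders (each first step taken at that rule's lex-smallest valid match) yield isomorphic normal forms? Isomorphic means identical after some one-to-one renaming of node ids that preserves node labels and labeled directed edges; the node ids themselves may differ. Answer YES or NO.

branch R1-first: apply at {0↦1, 1↦2} → |E|=7, then 2 more step(s) → NF |V|=4 |E|=3 V={0:C, 1:B, 4:A, 5:A} E=0-r->0 1-p->4 1-p->5
branch R2-first: apply at {0↦0, 1↦1, 2↦2, 3↦3} → |E|=6, then 2 more step(s) → NF |V|=4 |E|=3 V={0:C, 1:B, 4:A, 5:A} E=0-r->0 1-p->4 1-p->5
graphs isomorphic (equal up to label-preserving node renaming)

Answer: YES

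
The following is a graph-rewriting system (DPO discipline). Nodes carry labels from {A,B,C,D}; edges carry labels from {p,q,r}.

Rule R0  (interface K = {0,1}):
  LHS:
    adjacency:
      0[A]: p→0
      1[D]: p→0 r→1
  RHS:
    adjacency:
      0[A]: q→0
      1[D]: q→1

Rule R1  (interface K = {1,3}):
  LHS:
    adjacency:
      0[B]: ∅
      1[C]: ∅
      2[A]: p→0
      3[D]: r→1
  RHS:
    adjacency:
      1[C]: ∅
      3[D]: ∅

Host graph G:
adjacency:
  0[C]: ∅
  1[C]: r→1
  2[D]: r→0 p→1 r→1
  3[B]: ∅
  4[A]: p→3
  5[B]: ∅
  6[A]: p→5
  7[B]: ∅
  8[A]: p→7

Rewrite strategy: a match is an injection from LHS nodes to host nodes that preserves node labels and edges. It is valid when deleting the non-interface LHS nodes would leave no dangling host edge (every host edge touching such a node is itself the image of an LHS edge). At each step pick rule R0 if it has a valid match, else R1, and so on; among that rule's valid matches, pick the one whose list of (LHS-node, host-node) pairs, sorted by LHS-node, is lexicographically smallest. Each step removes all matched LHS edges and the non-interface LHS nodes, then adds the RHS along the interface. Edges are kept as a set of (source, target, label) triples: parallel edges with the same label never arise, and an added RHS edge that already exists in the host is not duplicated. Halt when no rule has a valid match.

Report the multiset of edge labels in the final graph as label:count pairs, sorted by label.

start.  V:9 E:7  edges: 1-r->1 2-r->0 2-p->1 2-r->1 4-p->3 6-p->5 8-p->7
1. fire R1 via {0↦3, 1↦0, 2↦4, 3↦2}  →  V:7 E:5  edges: 1-r->1 2-p->1 2-r->1 6-p->5 8-p->7
2. fire R1 via {0↦5, 1↦1, 2↦6, 3↦2}  →  V:5 E:3  edges: 1-r->1 2-p->1 8-p->7
final graph: no rule applies after step 2
NF edges: [(1, 1, 'r'), (2, 1, 'p'), (8, 7, 'p')]

Answer: p:2 r:1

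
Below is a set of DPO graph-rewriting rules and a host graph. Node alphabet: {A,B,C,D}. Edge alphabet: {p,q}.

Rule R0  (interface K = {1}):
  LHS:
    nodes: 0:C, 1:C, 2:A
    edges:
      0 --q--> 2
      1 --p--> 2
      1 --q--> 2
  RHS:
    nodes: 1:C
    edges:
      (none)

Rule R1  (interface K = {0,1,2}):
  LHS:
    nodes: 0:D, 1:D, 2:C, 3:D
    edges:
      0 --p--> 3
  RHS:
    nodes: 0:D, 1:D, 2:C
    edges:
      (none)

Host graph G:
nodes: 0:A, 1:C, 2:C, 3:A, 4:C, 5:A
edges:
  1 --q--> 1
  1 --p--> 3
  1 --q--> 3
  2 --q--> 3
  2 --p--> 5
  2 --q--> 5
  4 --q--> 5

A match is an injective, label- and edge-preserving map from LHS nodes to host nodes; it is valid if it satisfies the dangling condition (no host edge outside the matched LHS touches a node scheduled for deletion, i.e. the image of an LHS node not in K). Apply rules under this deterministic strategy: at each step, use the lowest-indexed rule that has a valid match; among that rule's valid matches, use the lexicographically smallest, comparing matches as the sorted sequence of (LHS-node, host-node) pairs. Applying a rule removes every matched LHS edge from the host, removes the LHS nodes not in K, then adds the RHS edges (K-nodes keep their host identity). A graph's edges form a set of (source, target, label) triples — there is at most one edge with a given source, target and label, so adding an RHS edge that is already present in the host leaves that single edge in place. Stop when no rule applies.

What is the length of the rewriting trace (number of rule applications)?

start.  V:6 E:7  edges: 1-q->1 1-p->3 1-q->3 2-q->3 2-p->5 2-q->5 4-q->5
1. fire R0 via {0↦4, 1↦2, 2↦5}  →  V:4 E:4  edges: 1-q->1 1-p->3 1-q->3 2-q->3
2. fire R0 via {0↦2, 1↦1, 2↦3}  →  V:2 E:1  edges: 1-q->1
halt: no rule applies after step 2

Answer: 2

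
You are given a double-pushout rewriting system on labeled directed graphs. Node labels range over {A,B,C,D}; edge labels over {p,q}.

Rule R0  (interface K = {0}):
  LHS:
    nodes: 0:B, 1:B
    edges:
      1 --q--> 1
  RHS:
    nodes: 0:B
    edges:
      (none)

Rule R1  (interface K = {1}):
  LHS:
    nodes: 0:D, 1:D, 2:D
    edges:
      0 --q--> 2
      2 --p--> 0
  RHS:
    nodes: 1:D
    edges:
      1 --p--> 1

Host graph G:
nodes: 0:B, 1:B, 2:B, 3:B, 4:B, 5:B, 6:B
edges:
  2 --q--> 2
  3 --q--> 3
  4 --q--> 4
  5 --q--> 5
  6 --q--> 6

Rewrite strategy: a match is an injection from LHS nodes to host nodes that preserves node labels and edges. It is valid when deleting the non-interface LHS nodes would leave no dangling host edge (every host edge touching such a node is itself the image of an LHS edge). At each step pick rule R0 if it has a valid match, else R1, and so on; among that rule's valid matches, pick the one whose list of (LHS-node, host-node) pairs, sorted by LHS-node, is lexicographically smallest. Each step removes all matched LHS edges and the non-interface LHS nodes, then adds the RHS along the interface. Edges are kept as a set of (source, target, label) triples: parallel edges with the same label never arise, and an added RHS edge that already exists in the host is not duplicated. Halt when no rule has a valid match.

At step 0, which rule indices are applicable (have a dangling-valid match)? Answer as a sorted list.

R0: 30 valid matches — {0↦0, 1↦2}, {0↦0, 1↦3}, {0↦0, 1↦4} (+27 more)
R1: no valid match — LHS pattern not found

Answer: [R0]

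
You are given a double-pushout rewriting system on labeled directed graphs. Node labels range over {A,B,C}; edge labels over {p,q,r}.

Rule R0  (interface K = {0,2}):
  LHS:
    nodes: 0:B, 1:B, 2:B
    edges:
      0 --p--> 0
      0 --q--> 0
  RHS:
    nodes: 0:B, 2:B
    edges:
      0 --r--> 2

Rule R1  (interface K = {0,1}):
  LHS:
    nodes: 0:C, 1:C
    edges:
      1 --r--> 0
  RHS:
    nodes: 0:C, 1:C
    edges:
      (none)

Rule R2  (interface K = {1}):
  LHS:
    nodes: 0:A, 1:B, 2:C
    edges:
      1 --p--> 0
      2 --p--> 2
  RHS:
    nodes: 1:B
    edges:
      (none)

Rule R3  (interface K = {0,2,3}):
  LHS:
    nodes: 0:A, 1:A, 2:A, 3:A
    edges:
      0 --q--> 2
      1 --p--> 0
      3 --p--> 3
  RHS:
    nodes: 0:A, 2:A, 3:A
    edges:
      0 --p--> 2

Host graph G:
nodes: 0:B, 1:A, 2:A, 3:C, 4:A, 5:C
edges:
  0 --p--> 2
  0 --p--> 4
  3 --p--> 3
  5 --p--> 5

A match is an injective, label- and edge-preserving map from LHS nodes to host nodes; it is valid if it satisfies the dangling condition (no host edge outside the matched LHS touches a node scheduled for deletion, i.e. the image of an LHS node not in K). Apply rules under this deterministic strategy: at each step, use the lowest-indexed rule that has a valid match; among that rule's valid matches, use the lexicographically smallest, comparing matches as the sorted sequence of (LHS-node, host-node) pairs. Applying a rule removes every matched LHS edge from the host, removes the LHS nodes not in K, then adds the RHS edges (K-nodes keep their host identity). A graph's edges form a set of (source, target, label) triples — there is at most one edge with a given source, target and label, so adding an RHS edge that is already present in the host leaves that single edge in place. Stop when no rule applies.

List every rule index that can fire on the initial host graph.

Answer: [R2]

Derivation:
R0: no valid match — LHS pattern not found
R1: no valid match — LHS pattern not found
R2: 4 valid matches — {0↦2, 1↦0, 2↦3}, {0↦2, 1↦0, 2↦5}, {0↦4, 1↦0, 2↦3} (+1 more)
R3: no valid match — LHS pattern not found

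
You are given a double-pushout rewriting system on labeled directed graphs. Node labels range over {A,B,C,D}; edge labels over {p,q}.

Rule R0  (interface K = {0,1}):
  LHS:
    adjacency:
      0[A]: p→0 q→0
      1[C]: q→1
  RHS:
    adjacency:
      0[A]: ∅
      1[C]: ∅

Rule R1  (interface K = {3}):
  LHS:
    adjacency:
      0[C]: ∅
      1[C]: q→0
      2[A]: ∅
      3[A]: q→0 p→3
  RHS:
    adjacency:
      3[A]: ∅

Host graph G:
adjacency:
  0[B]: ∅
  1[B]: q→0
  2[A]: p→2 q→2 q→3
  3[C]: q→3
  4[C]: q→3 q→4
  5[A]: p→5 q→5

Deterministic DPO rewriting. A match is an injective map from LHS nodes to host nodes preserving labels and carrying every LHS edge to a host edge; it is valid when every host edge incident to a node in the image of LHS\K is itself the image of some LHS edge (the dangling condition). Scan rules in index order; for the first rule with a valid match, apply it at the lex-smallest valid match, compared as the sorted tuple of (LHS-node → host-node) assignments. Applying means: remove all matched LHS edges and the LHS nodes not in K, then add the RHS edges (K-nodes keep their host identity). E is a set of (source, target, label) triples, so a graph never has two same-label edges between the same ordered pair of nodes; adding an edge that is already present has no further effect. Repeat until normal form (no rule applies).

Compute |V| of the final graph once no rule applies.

Answer: 6

Steps:
[0] host  ⇒  6 nodes, 9 edges  {1-q->0 2-p->2 2-q->2 2-q->3 3-q->3 4-q->3 4-q->4 5-p->5 5-q->5}
[1] R0 @ {0↦2, 1↦3}  ⇒  6 nodes, 6 edges  {1-q->0 2-q->3 4-q->3 4-q->4 5-p->5 5-q->5}
[2] R0 @ {0↦5, 1↦4}  ⇒  6 nodes, 3 edges  {1-q->0 2-q->3 4-q->3}
normal form: no rule applies after step 2
NF nodes: {0:B, 1:B, 2:A, 3:C, 4:C, 5:A}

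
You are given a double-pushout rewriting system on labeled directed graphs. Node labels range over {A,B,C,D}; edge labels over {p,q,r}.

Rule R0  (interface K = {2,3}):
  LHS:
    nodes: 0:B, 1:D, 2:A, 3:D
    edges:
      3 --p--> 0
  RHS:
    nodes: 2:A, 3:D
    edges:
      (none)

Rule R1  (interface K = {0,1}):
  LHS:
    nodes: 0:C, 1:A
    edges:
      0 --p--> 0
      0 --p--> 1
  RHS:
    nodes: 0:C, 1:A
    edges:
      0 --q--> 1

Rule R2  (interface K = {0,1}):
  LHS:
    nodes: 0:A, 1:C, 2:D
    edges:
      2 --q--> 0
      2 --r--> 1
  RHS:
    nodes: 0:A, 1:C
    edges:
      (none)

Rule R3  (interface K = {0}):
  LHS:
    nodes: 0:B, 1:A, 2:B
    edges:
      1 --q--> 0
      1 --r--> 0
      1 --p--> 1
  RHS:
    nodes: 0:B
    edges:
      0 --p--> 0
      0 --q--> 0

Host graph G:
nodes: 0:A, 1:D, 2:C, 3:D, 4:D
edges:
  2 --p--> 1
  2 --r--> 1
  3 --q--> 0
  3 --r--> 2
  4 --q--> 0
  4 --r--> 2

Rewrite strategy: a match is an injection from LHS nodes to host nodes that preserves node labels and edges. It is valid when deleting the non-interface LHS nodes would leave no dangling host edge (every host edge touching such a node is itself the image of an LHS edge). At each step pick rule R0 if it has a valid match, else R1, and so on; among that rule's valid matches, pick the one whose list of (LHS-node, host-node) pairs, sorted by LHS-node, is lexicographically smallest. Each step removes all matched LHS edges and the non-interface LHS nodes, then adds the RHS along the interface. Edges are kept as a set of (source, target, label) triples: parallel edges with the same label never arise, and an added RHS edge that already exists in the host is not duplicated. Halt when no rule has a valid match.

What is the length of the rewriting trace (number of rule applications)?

[0] host  ⇒  5 nodes, 6 edges  {2-p->1 2-r->1 3-q->0 3-r->2 4-q->0 4-r->2}
[1] R2 @ {0↦0, 1↦2, 2↦3}  ⇒  4 nodes, 4 edges  {2-p->1 2-r->1 4-q->0 4-r->2}
[2] R2 @ {0↦0, 1↦2, 2↦4}  ⇒  3 nodes, 2 edges  {2-p->1 2-r->1}
final graph: no rule applies after step 2

Answer: 2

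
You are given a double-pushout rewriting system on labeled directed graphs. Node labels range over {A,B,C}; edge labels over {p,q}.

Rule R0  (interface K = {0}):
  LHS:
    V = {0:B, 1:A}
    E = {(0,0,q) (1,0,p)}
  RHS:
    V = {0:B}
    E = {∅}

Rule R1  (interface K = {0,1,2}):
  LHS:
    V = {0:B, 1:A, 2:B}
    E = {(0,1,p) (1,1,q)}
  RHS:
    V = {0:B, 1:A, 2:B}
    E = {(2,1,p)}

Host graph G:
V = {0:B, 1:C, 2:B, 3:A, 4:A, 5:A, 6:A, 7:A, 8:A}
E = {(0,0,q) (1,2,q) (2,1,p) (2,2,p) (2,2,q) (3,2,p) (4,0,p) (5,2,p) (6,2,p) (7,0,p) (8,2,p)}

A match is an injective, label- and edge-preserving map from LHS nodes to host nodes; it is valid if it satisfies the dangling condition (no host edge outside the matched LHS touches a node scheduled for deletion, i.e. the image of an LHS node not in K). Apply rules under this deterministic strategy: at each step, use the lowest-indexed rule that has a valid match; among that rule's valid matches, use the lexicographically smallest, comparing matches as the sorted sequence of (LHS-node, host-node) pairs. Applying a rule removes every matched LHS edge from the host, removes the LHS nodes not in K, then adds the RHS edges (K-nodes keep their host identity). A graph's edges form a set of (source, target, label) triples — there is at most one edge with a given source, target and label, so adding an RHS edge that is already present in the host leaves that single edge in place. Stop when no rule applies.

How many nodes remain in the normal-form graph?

start.  V:9 E:11  edges: 0-q->0 1-q->2 2-p->1 2-p->2 2-q->2 3-p->2 4-p->0 5-p->2 6-p->2 7-p->0 8-p->2
1. fire R0 via {0↦0, 1↦4}  →  V:8 E:9  edges: 1-q->2 2-p->1 2-p->2 2-q->2 3-p->2 5-p->2 6-p->2 7-p->0 8-p->2
2. fire R0 via {0↦2, 1↦3}  →  V:7 E:7  edges: 1-q->2 2-p->1 2-p->2 5-p->2 6-p->2 7-p->0 8-p->2
halt: no rule applies after step 2
NF nodes: {0:B, 1:C, 2:B, 5:A, 6:A, 7:A, 8:A}

Answer: 7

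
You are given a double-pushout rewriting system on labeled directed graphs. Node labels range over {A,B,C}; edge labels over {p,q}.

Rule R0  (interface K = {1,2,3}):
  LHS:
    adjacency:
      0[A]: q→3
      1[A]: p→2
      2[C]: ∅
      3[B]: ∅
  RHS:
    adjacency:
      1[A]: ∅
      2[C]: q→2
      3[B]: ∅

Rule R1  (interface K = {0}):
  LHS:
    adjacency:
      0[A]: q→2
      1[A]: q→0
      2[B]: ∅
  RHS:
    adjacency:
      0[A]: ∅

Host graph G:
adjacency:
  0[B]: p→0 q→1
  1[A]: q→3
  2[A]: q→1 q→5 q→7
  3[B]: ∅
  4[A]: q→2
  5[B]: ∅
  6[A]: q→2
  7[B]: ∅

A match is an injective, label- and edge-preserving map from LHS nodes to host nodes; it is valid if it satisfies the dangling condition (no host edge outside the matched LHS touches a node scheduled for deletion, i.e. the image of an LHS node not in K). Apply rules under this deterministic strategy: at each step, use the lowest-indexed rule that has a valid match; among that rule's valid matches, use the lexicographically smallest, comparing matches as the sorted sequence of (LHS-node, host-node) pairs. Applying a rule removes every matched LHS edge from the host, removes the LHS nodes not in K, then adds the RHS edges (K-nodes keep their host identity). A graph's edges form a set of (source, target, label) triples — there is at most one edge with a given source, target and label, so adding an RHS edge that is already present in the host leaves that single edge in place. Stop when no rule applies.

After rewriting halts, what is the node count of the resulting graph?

Answer: 2

Derivation:
initial: |V|=8 |E|=8  E = 0-p->0 0-q->1 1-q->3 2-q->1 2-q->5 2-q->7 4-q->2 6-q->2
step 1: apply R1 at {0↦2, 1↦4, 2↦5}  → |V|=6 |E|=6  E = 0-p->0 0-q->1 1-q->3 2-q->1 2-q->7 6-q->2
step 2: apply R1 at {0↦2, 1↦6, 2↦7}  → |V|=4 |E|=4  E = 0-p->0 0-q->1 1-q->3 2-q->1
step 3: apply R1 at {0↦1, 1↦2, 2↦3}  → |V|=2 |E|=2  E = 0-p->0 0-q->1
halt: no rule applies after step 3
NF nodes: {0:B, 1:A}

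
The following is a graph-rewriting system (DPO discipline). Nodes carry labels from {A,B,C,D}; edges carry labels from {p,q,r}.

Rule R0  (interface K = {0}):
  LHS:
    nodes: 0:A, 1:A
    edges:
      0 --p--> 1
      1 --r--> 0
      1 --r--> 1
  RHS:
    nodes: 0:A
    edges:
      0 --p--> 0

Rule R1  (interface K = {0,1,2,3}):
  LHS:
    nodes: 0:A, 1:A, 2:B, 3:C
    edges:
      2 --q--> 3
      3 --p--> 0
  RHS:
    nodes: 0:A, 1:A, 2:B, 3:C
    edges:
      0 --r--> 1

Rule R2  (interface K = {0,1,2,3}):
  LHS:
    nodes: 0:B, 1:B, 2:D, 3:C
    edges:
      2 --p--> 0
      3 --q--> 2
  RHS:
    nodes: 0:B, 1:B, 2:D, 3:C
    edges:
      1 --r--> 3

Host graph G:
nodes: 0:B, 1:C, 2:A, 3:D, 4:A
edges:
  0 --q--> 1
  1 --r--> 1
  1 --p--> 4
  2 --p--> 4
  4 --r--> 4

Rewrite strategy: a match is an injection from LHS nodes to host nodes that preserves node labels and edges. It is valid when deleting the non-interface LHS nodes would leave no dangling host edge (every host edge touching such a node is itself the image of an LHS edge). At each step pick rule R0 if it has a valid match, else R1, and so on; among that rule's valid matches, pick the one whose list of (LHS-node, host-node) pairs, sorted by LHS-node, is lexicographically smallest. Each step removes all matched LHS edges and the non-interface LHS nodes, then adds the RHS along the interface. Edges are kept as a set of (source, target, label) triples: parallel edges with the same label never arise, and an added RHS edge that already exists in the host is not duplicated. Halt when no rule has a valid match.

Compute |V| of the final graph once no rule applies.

initial: |V|=5 |E|=5  E = 0-q->1 1-r->1 1-p->4 2-p->4 4-r->4
step 1: apply R1 at {0↦4, 1↦2, 2↦0, 3↦1}  → |V|=5 |E|=4  E = 1-r->1 2-p->4 4-r->2 4-r->4
step 2: apply R0 at {0↦2, 1↦4}  → |V|=4 |E|=2  E = 1-r->1 2-p->2
halt: no rule applies after step 2
NF nodes: {0:B, 1:C, 2:A, 3:D}

Answer: 4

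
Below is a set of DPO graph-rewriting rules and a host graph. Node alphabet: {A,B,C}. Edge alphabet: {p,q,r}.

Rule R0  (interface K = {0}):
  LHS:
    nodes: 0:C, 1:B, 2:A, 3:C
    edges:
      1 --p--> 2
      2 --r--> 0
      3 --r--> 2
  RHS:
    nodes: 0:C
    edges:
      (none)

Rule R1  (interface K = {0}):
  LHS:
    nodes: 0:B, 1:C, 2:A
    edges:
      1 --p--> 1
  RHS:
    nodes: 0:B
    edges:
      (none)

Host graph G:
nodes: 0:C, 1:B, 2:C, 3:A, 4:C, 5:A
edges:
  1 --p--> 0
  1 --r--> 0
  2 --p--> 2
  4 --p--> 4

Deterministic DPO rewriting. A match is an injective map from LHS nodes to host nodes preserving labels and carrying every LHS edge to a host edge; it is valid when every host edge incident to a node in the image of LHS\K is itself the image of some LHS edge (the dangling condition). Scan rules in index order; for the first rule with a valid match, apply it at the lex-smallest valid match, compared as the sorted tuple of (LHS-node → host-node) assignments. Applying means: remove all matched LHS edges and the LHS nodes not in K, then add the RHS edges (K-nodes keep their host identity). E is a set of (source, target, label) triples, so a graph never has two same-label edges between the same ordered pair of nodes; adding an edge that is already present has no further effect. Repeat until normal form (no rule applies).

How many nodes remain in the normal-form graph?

start.  V:6 E:4  edges: 1-p->0 1-r->0 2-p->2 4-p->4
1. fire R1 via {0↦1, 1↦2, 2↦3}  →  V:4 E:3  edges: 1-p->0 1-r->0 4-p->4
2. fire R1 via {0↦1, 1↦4, 2↦5}  →  V:2 E:2  edges: 1-p->0 1-r->0
normal form: no rule applies after step 2
NF nodes: {0:C, 1:B}

Answer: 2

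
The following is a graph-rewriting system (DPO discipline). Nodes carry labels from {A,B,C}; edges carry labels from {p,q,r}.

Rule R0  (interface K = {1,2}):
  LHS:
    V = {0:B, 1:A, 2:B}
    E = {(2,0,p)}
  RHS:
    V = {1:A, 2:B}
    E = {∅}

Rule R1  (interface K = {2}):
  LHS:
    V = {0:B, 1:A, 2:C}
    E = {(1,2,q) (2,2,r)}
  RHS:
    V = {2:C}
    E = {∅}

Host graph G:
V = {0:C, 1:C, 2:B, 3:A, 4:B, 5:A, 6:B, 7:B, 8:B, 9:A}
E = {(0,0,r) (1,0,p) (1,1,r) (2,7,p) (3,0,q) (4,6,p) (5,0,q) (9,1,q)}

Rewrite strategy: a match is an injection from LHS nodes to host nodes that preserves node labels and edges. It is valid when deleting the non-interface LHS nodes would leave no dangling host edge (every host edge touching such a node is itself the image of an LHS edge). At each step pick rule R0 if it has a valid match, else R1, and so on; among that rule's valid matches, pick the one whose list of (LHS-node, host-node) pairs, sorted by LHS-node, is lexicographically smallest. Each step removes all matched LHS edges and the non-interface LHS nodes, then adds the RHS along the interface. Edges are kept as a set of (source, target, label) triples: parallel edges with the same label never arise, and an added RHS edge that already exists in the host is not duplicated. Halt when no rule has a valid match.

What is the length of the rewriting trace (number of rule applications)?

initial: |V|=10 |E|=8  E = 0-r->0 1-p->0 1-r->1 2-p->7 3-q->0 4-p->6 5-q->0 9-q->1
step 1: apply R0 at {0↦6, 1↦3, 2↦4}  → |V|=9 |E|=7  E = 0-r->0 1-p->0 1-r->1 2-p->7 3-q->0 5-q->0 9-q->1
step 2: apply R0 at {0↦7, 1↦3, 2↦2}  → |V|=8 |E|=6  E = 0-r->0 1-p->0 1-r->1 3-q->0 5-q->0 9-q->1
step 3: apply R1 at {0↦2, 1↦3, 2↦0}  → |V|=6 |E|=4  E = 1-p->0 1-r->1 5-q->0 9-q->1
step 4: apply R1 at {0↦4, 1↦9, 2↦1}  → |V|=4 |E|=2  E = 1-p->0 5-q->0
final graph: no rule applies after step 4

Answer: 4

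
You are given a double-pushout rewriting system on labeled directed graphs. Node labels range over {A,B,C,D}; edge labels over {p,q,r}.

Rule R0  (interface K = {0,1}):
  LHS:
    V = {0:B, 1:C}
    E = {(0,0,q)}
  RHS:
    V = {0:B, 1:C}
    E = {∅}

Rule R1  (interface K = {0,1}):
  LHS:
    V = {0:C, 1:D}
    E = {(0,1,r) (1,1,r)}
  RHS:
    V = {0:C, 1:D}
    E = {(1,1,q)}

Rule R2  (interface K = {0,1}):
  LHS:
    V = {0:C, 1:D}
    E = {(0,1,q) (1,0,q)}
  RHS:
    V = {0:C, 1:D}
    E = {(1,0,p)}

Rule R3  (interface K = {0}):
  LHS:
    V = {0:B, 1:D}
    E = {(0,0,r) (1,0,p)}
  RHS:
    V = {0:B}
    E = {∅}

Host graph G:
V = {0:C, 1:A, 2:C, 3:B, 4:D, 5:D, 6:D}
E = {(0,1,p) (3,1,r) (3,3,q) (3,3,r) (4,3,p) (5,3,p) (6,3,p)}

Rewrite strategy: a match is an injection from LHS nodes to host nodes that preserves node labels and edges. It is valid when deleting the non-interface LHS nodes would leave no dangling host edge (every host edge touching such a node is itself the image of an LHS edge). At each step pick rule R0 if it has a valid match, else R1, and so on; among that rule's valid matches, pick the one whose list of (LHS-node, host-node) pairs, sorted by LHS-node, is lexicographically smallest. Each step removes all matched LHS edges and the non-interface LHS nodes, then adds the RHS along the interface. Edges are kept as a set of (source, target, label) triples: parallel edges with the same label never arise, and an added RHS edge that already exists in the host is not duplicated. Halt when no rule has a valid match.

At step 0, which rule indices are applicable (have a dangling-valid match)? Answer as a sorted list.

R0: 2 valid matches — {0↦3, 1↦0}, {0↦3, 1↦2}
R1: no valid match — LHS pattern not found
R2: no valid match — LHS pattern not found
R3: 3 valid matches — {0↦3, 1↦4}, {0↦3, 1↦5}, {0↦3, 1↦6}

Answer: [R0,R3]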